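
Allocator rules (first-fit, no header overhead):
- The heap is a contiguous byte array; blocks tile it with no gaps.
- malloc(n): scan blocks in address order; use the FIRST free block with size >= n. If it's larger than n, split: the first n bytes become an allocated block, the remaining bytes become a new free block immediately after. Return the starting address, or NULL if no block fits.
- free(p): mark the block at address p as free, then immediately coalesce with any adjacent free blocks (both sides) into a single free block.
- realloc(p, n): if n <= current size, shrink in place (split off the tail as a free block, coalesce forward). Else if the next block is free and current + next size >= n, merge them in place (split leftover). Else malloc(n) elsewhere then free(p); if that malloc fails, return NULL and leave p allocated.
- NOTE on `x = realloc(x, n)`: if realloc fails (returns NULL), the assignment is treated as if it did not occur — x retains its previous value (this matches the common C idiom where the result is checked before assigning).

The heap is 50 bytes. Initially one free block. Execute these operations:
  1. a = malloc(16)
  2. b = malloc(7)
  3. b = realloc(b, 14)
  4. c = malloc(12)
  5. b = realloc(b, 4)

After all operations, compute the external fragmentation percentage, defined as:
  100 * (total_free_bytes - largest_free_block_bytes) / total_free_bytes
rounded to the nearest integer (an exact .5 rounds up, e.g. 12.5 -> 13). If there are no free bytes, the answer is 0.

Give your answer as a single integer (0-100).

Answer: 44

Derivation:
Op 1: a = malloc(16) -> a = 0; heap: [0-15 ALLOC][16-49 FREE]
Op 2: b = malloc(7) -> b = 16; heap: [0-15 ALLOC][16-22 ALLOC][23-49 FREE]
Op 3: b = realloc(b, 14) -> b = 16; heap: [0-15 ALLOC][16-29 ALLOC][30-49 FREE]
Op 4: c = malloc(12) -> c = 30; heap: [0-15 ALLOC][16-29 ALLOC][30-41 ALLOC][42-49 FREE]
Op 5: b = realloc(b, 4) -> b = 16; heap: [0-15 ALLOC][16-19 ALLOC][20-29 FREE][30-41 ALLOC][42-49 FREE]
Free blocks: [10 8] total_free=18 largest=10 -> 100*(18-10)/18 = 800/18 ≈ 44.444 -> rounds to 44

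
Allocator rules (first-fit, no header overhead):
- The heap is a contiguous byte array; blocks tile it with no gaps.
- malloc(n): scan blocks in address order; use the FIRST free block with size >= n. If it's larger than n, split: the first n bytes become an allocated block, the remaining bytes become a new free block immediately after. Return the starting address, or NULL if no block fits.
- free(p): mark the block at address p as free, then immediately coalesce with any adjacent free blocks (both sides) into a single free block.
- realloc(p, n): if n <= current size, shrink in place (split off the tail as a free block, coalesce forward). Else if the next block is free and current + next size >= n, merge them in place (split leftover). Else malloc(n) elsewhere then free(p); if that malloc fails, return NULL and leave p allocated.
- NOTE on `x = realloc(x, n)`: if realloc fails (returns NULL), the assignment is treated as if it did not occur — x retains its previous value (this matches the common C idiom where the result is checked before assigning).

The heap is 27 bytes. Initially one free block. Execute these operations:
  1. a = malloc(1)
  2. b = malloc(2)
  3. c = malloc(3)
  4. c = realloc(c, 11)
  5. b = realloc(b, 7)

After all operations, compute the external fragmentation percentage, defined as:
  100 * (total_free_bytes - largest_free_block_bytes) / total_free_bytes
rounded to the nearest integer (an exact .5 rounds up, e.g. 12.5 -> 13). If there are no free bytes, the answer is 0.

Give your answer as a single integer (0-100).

Answer: 25

Derivation:
Op 1: a = malloc(1) -> a = 0; heap: [0-0 ALLOC][1-26 FREE]
Op 2: b = malloc(2) -> b = 1; heap: [0-0 ALLOC][1-2 ALLOC][3-26 FREE]
Op 3: c = malloc(3) -> c = 3; heap: [0-0 ALLOC][1-2 ALLOC][3-5 ALLOC][6-26 FREE]
Op 4: c = realloc(c, 11) -> c = 3; heap: [0-0 ALLOC][1-2 ALLOC][3-13 ALLOC][14-26 FREE]
Op 5: b = realloc(b, 7) -> b = 14; heap: [0-0 ALLOC][1-2 FREE][3-13 ALLOC][14-20 ALLOC][21-26 FREE]
Free blocks: [2 6] total_free=8 largest=6 -> 100*(8-6)/8 = 200/8 = 25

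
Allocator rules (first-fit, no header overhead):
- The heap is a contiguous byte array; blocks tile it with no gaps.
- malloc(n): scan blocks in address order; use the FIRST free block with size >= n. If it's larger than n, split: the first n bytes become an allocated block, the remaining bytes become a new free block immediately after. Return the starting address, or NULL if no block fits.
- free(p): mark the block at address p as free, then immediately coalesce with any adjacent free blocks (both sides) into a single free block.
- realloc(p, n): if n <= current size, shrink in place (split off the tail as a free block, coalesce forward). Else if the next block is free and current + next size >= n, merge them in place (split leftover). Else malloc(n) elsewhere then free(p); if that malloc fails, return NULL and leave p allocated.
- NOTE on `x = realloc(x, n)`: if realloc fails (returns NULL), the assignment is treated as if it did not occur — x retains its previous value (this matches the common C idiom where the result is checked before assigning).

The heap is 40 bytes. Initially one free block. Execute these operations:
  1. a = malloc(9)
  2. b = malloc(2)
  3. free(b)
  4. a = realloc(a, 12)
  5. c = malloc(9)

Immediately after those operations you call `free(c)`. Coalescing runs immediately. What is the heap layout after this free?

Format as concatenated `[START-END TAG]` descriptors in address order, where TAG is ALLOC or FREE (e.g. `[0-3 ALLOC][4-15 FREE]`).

Op 1: a = malloc(9) -> a = 0; heap: [0-8 ALLOC][9-39 FREE]
Op 2: b = malloc(2) -> b = 9; heap: [0-8 ALLOC][9-10 ALLOC][11-39 FREE]
Op 3: free(b) -> (freed b); heap: [0-8 ALLOC][9-39 FREE]
Op 4: a = realloc(a, 12) -> a = 0; heap: [0-11 ALLOC][12-39 FREE]
Op 5: c = malloc(9) -> c = 12; heap: [0-11 ALLOC][12-20 ALLOC][21-39 FREE]
free(c): c = 12 -> block [12-20 ALLOC]; mark free, coalesce with adjacent free neighbors -> [0-11 ALLOC][12-39 FREE]

Answer: [0-11 ALLOC][12-39 FREE]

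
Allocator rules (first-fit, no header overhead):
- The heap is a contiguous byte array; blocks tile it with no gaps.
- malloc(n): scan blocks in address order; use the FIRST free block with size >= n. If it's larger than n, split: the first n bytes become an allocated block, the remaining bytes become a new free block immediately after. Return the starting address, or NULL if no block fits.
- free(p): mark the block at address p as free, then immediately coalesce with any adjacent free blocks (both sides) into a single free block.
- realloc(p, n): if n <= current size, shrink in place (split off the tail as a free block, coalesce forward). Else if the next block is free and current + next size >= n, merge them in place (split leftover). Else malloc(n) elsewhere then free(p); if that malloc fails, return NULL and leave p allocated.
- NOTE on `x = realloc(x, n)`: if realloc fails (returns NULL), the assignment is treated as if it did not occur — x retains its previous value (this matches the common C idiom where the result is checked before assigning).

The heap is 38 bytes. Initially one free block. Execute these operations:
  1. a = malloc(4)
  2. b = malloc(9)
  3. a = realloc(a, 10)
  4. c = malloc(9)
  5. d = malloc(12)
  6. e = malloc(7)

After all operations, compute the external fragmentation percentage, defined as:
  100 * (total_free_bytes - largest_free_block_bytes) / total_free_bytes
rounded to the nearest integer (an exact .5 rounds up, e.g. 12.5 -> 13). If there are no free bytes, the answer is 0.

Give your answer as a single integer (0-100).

Answer: 40

Derivation:
Op 1: a = malloc(4) -> a = 0; heap: [0-3 ALLOC][4-37 FREE]
Op 2: b = malloc(9) -> b = 4; heap: [0-3 ALLOC][4-12 ALLOC][13-37 FREE]
Op 3: a = realloc(a, 10) -> a = 13; heap: [0-3 FREE][4-12 ALLOC][13-22 ALLOC][23-37 FREE]
Op 4: c = malloc(9) -> c = 23; heap: [0-3 FREE][4-12 ALLOC][13-22 ALLOC][23-31 ALLOC][32-37 FREE]
Op 5: d = malloc(12) -> d = NULL; heap: [0-3 FREE][4-12 ALLOC][13-22 ALLOC][23-31 ALLOC][32-37 FREE]
Op 6: e = malloc(7) -> e = NULL; heap: [0-3 FREE][4-12 ALLOC][13-22 ALLOC][23-31 ALLOC][32-37 FREE]
Free blocks: [4 6] total_free=10 largest=6 -> 100*(10-6)/10 = 400/10 = 40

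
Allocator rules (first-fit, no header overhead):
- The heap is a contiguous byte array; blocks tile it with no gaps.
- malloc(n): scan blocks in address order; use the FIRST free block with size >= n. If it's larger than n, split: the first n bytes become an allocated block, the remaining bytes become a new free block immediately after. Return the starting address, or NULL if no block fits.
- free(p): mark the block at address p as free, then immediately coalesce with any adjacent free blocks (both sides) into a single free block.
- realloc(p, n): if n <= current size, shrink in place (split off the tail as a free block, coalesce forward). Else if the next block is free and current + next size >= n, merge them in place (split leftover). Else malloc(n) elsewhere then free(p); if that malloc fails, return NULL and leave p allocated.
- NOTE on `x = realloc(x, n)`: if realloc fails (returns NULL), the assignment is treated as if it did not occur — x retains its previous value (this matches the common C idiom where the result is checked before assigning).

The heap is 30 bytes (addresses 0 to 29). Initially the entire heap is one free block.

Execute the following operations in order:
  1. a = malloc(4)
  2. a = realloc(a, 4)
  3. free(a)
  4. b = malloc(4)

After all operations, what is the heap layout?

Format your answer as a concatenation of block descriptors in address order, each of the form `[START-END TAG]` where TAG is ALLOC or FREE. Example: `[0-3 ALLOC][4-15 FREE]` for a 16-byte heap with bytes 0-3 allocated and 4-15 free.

Op 1: a = malloc(4) -> a = 0; heap: [0-3 ALLOC][4-29 FREE]
Op 2: a = realloc(a, 4) -> a = 0; heap: [0-3 ALLOC][4-29 FREE]
Op 3: free(a) -> (freed a); heap: [0-29 FREE]
Op 4: b = malloc(4) -> b = 0; heap: [0-3 ALLOC][4-29 FREE]

Answer: [0-3 ALLOC][4-29 FREE]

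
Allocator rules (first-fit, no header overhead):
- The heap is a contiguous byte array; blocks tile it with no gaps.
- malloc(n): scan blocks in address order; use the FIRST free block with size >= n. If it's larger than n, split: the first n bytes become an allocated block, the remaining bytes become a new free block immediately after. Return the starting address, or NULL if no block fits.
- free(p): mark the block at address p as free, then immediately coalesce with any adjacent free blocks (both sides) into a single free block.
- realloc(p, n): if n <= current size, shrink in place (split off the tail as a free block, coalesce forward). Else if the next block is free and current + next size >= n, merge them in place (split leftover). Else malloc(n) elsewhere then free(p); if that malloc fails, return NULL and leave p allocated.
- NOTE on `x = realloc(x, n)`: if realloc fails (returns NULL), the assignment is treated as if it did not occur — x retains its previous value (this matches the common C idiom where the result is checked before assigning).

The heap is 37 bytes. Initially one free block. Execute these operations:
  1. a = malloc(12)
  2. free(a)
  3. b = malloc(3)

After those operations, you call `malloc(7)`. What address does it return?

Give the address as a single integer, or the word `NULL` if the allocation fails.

Answer: 3

Derivation:
Op 1: a = malloc(12) -> a = 0; heap: [0-11 ALLOC][12-36 FREE]
Op 2: free(a) -> (freed a); heap: [0-36 FREE]
Op 3: b = malloc(3) -> b = 0; heap: [0-2 ALLOC][3-36 FREE]
malloc(7): first-fit scan over [0-2 ALLOC][3-36 FREE] -> 3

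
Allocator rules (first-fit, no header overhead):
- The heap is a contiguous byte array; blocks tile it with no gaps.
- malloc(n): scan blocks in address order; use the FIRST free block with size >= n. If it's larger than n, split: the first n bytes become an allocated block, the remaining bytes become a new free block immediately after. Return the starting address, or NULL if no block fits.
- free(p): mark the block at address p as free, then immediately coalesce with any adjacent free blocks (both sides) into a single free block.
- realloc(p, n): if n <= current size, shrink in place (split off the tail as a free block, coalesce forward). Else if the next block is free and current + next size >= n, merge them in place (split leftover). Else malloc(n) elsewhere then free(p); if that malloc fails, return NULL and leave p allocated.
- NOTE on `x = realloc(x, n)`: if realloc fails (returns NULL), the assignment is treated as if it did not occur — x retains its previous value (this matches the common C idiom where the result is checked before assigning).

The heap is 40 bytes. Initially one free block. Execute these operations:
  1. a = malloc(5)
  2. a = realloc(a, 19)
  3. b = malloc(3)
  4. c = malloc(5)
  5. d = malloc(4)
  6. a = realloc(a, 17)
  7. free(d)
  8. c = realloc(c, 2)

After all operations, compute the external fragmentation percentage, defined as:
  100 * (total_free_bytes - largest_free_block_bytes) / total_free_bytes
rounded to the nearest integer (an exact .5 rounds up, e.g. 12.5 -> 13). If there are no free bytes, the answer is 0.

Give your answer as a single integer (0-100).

Op 1: a = malloc(5) -> a = 0; heap: [0-4 ALLOC][5-39 FREE]
Op 2: a = realloc(a, 19) -> a = 0; heap: [0-18 ALLOC][19-39 FREE]
Op 3: b = malloc(3) -> b = 19; heap: [0-18 ALLOC][19-21 ALLOC][22-39 FREE]
Op 4: c = malloc(5) -> c = 22; heap: [0-18 ALLOC][19-21 ALLOC][22-26 ALLOC][27-39 FREE]
Op 5: d = malloc(4) -> d = 27; heap: [0-18 ALLOC][19-21 ALLOC][22-26 ALLOC][27-30 ALLOC][31-39 FREE]
Op 6: a = realloc(a, 17) -> a = 0; heap: [0-16 ALLOC][17-18 FREE][19-21 ALLOC][22-26 ALLOC][27-30 ALLOC][31-39 FREE]
Op 7: free(d) -> (freed d); heap: [0-16 ALLOC][17-18 FREE][19-21 ALLOC][22-26 ALLOC][27-39 FREE]
Op 8: c = realloc(c, 2) -> c = 22; heap: [0-16 ALLOC][17-18 FREE][19-21 ALLOC][22-23 ALLOC][24-39 FREE]
Free blocks: [2 16] total_free=18 largest=16 -> 100*(18-16)/18 = 200/18 ≈ 11.111 -> rounds to 11

Answer: 11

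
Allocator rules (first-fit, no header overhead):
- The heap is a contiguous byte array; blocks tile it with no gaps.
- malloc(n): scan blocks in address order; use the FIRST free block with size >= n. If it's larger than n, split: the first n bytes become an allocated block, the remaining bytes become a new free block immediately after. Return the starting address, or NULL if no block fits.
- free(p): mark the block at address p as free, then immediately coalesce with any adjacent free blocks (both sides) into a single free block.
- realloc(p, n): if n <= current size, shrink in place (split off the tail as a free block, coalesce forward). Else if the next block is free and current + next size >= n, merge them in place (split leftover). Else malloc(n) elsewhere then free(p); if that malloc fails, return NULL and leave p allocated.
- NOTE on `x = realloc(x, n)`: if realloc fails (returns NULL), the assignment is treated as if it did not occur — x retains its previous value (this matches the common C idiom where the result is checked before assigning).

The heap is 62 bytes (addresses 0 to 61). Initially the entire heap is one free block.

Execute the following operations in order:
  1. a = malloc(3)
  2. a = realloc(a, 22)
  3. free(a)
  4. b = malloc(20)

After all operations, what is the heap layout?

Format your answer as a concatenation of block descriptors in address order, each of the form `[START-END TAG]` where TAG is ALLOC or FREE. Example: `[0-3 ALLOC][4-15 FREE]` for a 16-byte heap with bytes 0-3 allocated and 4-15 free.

Op 1: a = malloc(3) -> a = 0; heap: [0-2 ALLOC][3-61 FREE]
Op 2: a = realloc(a, 22) -> a = 0; heap: [0-21 ALLOC][22-61 FREE]
Op 3: free(a) -> (freed a); heap: [0-61 FREE]
Op 4: b = malloc(20) -> b = 0; heap: [0-19 ALLOC][20-61 FREE]

Answer: [0-19 ALLOC][20-61 FREE]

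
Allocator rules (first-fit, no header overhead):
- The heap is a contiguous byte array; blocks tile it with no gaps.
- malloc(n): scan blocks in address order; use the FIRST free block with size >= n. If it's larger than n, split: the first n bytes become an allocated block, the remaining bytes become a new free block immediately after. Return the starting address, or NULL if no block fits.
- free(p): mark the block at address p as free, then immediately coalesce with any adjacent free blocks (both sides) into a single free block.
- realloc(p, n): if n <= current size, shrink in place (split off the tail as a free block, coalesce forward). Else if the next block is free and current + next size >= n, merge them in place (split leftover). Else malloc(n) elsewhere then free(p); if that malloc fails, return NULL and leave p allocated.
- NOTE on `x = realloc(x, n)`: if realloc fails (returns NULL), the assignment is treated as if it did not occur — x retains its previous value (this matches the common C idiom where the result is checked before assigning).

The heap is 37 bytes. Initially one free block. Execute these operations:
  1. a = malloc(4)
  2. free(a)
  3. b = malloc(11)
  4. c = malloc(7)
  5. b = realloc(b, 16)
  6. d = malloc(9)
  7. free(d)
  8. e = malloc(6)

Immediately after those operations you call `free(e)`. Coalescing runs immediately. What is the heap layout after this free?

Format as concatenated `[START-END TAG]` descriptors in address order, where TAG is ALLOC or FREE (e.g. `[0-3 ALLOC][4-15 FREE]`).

Op 1: a = malloc(4) -> a = 0; heap: [0-3 ALLOC][4-36 FREE]
Op 2: free(a) -> (freed a); heap: [0-36 FREE]
Op 3: b = malloc(11) -> b = 0; heap: [0-10 ALLOC][11-36 FREE]
Op 4: c = malloc(7) -> c = 11; heap: [0-10 ALLOC][11-17 ALLOC][18-36 FREE]
Op 5: b = realloc(b, 16) -> b = 18; heap: [0-10 FREE][11-17 ALLOC][18-33 ALLOC][34-36 FREE]
Op 6: d = malloc(9) -> d = 0; heap: [0-8 ALLOC][9-10 FREE][11-17 ALLOC][18-33 ALLOC][34-36 FREE]
Op 7: free(d) -> (freed d); heap: [0-10 FREE][11-17 ALLOC][18-33 ALLOC][34-36 FREE]
Op 8: e = malloc(6) -> e = 0; heap: [0-5 ALLOC][6-10 FREE][11-17 ALLOC][18-33 ALLOC][34-36 FREE]
free(e): e = 0 -> block [0-5 ALLOC]; mark free, coalesce with adjacent free neighbors -> [0-10 FREE][11-17 ALLOC][18-33 ALLOC][34-36 FREE]

Answer: [0-10 FREE][11-17 ALLOC][18-33 ALLOC][34-36 FREE]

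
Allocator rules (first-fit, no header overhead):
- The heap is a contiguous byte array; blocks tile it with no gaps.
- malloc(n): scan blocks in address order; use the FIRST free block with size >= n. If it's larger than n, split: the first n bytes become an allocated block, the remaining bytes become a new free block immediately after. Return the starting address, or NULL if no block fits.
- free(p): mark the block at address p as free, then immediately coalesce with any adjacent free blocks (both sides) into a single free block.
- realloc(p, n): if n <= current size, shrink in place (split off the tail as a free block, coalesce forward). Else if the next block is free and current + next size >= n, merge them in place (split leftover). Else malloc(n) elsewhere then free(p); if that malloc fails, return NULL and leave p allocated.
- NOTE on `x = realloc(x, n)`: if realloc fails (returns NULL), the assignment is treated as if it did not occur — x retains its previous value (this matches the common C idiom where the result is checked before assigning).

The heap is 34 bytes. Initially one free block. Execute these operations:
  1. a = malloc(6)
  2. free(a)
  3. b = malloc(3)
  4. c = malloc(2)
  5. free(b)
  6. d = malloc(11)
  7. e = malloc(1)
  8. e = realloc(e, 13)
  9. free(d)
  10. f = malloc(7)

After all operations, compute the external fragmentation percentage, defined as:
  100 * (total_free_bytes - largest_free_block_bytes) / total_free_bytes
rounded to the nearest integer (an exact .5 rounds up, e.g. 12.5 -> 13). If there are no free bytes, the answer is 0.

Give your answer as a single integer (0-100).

Answer: 58

Derivation:
Op 1: a = malloc(6) -> a = 0; heap: [0-5 ALLOC][6-33 FREE]
Op 2: free(a) -> (freed a); heap: [0-33 FREE]
Op 3: b = malloc(3) -> b = 0; heap: [0-2 ALLOC][3-33 FREE]
Op 4: c = malloc(2) -> c = 3; heap: [0-2 ALLOC][3-4 ALLOC][5-33 FREE]
Op 5: free(b) -> (freed b); heap: [0-2 FREE][3-4 ALLOC][5-33 FREE]
Op 6: d = malloc(11) -> d = 5; heap: [0-2 FREE][3-4 ALLOC][5-15 ALLOC][16-33 FREE]
Op 7: e = malloc(1) -> e = 0; heap: [0-0 ALLOC][1-2 FREE][3-4 ALLOC][5-15 ALLOC][16-33 FREE]
Op 8: e = realloc(e, 13) -> e = 16; heap: [0-2 FREE][3-4 ALLOC][5-15 ALLOC][16-28 ALLOC][29-33 FREE]
Op 9: free(d) -> (freed d); heap: [0-2 FREE][3-4 ALLOC][5-15 FREE][16-28 ALLOC][29-33 FREE]
Op 10: f = malloc(7) -> f = 5; heap: [0-2 FREE][3-4 ALLOC][5-11 ALLOC][12-15 FREE][16-28 ALLOC][29-33 FREE]
Free blocks: [3 4 5] total_free=12 largest=5 -> 100*(12-5)/12 = 700/12 ≈ 58.333 -> rounds to 58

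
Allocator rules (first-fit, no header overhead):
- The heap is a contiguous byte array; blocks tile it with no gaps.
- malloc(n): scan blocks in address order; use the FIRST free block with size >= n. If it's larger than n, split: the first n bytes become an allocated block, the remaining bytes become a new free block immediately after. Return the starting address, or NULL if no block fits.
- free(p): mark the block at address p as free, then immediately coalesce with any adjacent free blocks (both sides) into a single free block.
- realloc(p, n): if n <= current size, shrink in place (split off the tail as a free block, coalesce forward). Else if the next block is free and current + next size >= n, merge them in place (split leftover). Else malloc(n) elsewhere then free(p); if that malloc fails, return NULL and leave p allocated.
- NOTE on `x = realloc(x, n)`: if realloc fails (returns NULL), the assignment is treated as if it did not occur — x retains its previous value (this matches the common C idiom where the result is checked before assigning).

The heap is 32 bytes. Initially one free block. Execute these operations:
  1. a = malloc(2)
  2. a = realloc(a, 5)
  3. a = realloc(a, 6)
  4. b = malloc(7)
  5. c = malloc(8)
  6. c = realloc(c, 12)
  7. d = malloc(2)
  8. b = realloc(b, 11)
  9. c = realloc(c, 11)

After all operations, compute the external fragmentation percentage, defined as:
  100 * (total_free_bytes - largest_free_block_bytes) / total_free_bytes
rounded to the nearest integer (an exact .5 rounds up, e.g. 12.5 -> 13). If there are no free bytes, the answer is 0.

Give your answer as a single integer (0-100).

Op 1: a = malloc(2) -> a = 0; heap: [0-1 ALLOC][2-31 FREE]
Op 2: a = realloc(a, 5) -> a = 0; heap: [0-4 ALLOC][5-31 FREE]
Op 3: a = realloc(a, 6) -> a = 0; heap: [0-5 ALLOC][6-31 FREE]
Op 4: b = malloc(7) -> b = 6; heap: [0-5 ALLOC][6-12 ALLOC][13-31 FREE]
Op 5: c = malloc(8) -> c = 13; heap: [0-5 ALLOC][6-12 ALLOC][13-20 ALLOC][21-31 FREE]
Op 6: c = realloc(c, 12) -> c = 13; heap: [0-5 ALLOC][6-12 ALLOC][13-24 ALLOC][25-31 FREE]
Op 7: d = malloc(2) -> d = 25; heap: [0-5 ALLOC][6-12 ALLOC][13-24 ALLOC][25-26 ALLOC][27-31 FREE]
Op 8: b = realloc(b, 11) -> NULL (b unchanged); heap: [0-5 ALLOC][6-12 ALLOC][13-24 ALLOC][25-26 ALLOC][27-31 FREE]
Op 9: c = realloc(c, 11) -> c = 13; heap: [0-5 ALLOC][6-12 ALLOC][13-23 ALLOC][24-24 FREE][25-26 ALLOC][27-31 FREE]
Free blocks: [1 5] total_free=6 largest=5 -> 100*(6-5)/6 = 100/6 ≈ 16.667 -> rounds to 17

Answer: 17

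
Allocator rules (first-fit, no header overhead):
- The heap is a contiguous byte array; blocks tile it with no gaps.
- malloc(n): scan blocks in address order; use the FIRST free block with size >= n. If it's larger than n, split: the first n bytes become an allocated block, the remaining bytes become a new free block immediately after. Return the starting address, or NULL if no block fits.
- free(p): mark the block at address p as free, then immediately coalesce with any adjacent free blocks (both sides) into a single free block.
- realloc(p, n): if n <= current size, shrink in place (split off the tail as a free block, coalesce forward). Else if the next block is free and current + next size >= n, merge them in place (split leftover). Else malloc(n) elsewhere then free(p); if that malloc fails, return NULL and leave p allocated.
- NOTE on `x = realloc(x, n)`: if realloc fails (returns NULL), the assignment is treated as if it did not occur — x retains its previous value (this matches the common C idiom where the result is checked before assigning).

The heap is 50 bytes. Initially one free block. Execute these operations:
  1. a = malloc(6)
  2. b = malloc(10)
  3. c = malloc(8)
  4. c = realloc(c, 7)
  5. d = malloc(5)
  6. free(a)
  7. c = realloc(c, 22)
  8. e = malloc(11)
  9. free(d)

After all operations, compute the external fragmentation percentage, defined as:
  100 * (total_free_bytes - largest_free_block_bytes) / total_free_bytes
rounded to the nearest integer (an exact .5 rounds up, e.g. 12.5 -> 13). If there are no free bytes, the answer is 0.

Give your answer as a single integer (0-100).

Op 1: a = malloc(6) -> a = 0; heap: [0-5 ALLOC][6-49 FREE]
Op 2: b = malloc(10) -> b = 6; heap: [0-5 ALLOC][6-15 ALLOC][16-49 FREE]
Op 3: c = malloc(8) -> c = 16; heap: [0-5 ALLOC][6-15 ALLOC][16-23 ALLOC][24-49 FREE]
Op 4: c = realloc(c, 7) -> c = 16; heap: [0-5 ALLOC][6-15 ALLOC][16-22 ALLOC][23-49 FREE]
Op 5: d = malloc(5) -> d = 23; heap: [0-5 ALLOC][6-15 ALLOC][16-22 ALLOC][23-27 ALLOC][28-49 FREE]
Op 6: free(a) -> (freed a); heap: [0-5 FREE][6-15 ALLOC][16-22 ALLOC][23-27 ALLOC][28-49 FREE]
Op 7: c = realloc(c, 22) -> c = 28; heap: [0-5 FREE][6-15 ALLOC][16-22 FREE][23-27 ALLOC][28-49 ALLOC]
Op 8: e = malloc(11) -> e = NULL; heap: [0-5 FREE][6-15 ALLOC][16-22 FREE][23-27 ALLOC][28-49 ALLOC]
Op 9: free(d) -> (freed d); heap: [0-5 FREE][6-15 ALLOC][16-27 FREE][28-49 ALLOC]
Free blocks: [6 12] total_free=18 largest=12 -> 100*(18-12)/18 = 600/18 ≈ 33.333 -> rounds to 33

Answer: 33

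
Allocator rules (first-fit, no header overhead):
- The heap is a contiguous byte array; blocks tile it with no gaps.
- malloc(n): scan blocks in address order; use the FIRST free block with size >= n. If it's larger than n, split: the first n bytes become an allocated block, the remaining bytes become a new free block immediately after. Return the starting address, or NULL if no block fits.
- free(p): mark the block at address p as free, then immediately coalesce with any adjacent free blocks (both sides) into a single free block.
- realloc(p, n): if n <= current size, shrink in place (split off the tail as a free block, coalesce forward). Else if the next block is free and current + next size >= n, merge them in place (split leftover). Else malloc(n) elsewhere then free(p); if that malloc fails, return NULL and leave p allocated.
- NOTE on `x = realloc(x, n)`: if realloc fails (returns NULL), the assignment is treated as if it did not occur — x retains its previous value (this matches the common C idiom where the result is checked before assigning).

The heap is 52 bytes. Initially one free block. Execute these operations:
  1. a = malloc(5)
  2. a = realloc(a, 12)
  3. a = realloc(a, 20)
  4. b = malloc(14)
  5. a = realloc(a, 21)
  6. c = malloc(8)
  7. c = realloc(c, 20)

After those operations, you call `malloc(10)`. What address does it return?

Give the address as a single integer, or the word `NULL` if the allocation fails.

Op 1: a = malloc(5) -> a = 0; heap: [0-4 ALLOC][5-51 FREE]
Op 2: a = realloc(a, 12) -> a = 0; heap: [0-11 ALLOC][12-51 FREE]
Op 3: a = realloc(a, 20) -> a = 0; heap: [0-19 ALLOC][20-51 FREE]
Op 4: b = malloc(14) -> b = 20; heap: [0-19 ALLOC][20-33 ALLOC][34-51 FREE]
Op 5: a = realloc(a, 21) -> NULL (a unchanged); heap: [0-19 ALLOC][20-33 ALLOC][34-51 FREE]
Op 6: c = malloc(8) -> c = 34; heap: [0-19 ALLOC][20-33 ALLOC][34-41 ALLOC][42-51 FREE]
Op 7: c = realloc(c, 20) -> NULL (c unchanged); heap: [0-19 ALLOC][20-33 ALLOC][34-41 ALLOC][42-51 FREE]
malloc(10): first-fit scan over [0-19 ALLOC][20-33 ALLOC][34-41 ALLOC][42-51 FREE] -> 42

Answer: 42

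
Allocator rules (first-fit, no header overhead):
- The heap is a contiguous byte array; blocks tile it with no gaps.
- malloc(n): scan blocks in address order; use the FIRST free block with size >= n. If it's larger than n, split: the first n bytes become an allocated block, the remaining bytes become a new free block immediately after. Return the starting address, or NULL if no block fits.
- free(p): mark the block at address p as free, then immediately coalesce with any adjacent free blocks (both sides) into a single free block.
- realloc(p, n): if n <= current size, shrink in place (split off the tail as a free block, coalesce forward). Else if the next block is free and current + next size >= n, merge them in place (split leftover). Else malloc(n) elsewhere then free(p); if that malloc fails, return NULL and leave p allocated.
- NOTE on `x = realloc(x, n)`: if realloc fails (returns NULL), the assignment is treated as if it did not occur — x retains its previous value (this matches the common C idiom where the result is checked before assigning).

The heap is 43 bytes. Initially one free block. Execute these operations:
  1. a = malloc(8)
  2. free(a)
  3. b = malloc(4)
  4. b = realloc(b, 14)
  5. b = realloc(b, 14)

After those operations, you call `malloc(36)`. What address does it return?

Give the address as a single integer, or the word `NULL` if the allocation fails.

Answer: NULL

Derivation:
Op 1: a = malloc(8) -> a = 0; heap: [0-7 ALLOC][8-42 FREE]
Op 2: free(a) -> (freed a); heap: [0-42 FREE]
Op 3: b = malloc(4) -> b = 0; heap: [0-3 ALLOC][4-42 FREE]
Op 4: b = realloc(b, 14) -> b = 0; heap: [0-13 ALLOC][14-42 FREE]
Op 5: b = realloc(b, 14) -> b = 0; heap: [0-13 ALLOC][14-42 FREE]
malloc(36): first-fit scan over [0-13 ALLOC][14-42 FREE] -> NULL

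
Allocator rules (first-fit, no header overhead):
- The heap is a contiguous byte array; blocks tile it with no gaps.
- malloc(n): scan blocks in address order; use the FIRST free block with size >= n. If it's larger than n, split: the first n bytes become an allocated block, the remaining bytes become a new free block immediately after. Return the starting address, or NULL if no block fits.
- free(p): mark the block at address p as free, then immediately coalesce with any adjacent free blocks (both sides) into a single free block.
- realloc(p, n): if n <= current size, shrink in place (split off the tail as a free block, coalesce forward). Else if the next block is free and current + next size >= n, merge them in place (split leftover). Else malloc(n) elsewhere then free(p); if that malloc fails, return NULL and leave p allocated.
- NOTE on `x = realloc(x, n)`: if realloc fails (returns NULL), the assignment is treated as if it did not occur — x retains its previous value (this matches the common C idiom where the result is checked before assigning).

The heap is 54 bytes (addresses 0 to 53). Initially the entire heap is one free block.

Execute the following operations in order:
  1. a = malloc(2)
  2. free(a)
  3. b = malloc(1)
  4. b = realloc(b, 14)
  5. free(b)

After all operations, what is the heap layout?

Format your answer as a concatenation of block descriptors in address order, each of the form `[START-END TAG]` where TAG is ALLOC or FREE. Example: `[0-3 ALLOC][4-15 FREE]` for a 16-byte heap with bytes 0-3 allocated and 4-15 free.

Op 1: a = malloc(2) -> a = 0; heap: [0-1 ALLOC][2-53 FREE]
Op 2: free(a) -> (freed a); heap: [0-53 FREE]
Op 3: b = malloc(1) -> b = 0; heap: [0-0 ALLOC][1-53 FREE]
Op 4: b = realloc(b, 14) -> b = 0; heap: [0-13 ALLOC][14-53 FREE]
Op 5: free(b) -> (freed b); heap: [0-53 FREE]

Answer: [0-53 FREE]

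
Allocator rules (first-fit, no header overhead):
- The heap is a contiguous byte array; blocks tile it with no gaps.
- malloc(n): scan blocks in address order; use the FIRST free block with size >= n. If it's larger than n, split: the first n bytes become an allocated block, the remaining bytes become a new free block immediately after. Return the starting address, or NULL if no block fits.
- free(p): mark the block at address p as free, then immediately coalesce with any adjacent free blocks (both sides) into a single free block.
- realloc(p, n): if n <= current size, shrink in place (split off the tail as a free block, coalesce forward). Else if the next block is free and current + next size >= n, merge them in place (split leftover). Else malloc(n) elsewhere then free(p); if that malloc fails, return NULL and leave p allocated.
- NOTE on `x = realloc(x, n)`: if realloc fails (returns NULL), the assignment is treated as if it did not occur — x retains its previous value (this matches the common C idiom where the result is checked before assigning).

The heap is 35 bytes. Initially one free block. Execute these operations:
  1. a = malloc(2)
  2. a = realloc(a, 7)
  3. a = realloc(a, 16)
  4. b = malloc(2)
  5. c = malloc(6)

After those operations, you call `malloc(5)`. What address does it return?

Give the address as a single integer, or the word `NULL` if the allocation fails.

Op 1: a = malloc(2) -> a = 0; heap: [0-1 ALLOC][2-34 FREE]
Op 2: a = realloc(a, 7) -> a = 0; heap: [0-6 ALLOC][7-34 FREE]
Op 3: a = realloc(a, 16) -> a = 0; heap: [0-15 ALLOC][16-34 FREE]
Op 4: b = malloc(2) -> b = 16; heap: [0-15 ALLOC][16-17 ALLOC][18-34 FREE]
Op 5: c = malloc(6) -> c = 18; heap: [0-15 ALLOC][16-17 ALLOC][18-23 ALLOC][24-34 FREE]
malloc(5): first-fit scan over [0-15 ALLOC][16-17 ALLOC][18-23 ALLOC][24-34 FREE] -> 24

Answer: 24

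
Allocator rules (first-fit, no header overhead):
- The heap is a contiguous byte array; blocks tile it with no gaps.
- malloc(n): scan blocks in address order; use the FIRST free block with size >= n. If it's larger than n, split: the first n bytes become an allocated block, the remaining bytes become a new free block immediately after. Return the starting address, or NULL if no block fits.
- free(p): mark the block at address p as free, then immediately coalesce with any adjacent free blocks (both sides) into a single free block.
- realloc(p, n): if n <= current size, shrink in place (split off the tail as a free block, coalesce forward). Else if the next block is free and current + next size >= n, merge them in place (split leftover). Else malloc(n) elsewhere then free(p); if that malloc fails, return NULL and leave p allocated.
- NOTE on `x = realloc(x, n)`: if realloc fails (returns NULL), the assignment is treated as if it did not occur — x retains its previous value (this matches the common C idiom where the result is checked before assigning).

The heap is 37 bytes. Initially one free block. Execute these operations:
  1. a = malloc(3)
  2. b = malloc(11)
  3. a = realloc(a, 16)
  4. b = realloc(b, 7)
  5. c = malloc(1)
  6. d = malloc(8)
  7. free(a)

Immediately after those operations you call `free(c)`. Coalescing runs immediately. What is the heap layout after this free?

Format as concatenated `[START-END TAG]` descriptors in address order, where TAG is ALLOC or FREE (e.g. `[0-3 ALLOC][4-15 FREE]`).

Op 1: a = malloc(3) -> a = 0; heap: [0-2 ALLOC][3-36 FREE]
Op 2: b = malloc(11) -> b = 3; heap: [0-2 ALLOC][3-13 ALLOC][14-36 FREE]
Op 3: a = realloc(a, 16) -> a = 14; heap: [0-2 FREE][3-13 ALLOC][14-29 ALLOC][30-36 FREE]
Op 4: b = realloc(b, 7) -> b = 3; heap: [0-2 FREE][3-9 ALLOC][10-13 FREE][14-29 ALLOC][30-36 FREE]
Op 5: c = malloc(1) -> c = 0; heap: [0-0 ALLOC][1-2 FREE][3-9 ALLOC][10-13 FREE][14-29 ALLOC][30-36 FREE]
Op 6: d = malloc(8) -> d = NULL; heap: [0-0 ALLOC][1-2 FREE][3-9 ALLOC][10-13 FREE][14-29 ALLOC][30-36 FREE]
Op 7: free(a) -> (freed a); heap: [0-0 ALLOC][1-2 FREE][3-9 ALLOC][10-36 FREE]
free(c): c = 0 -> block [0-0 ALLOC]; mark free, coalesce with adjacent free neighbors -> [0-2 FREE][3-9 ALLOC][10-36 FREE]

Answer: [0-2 FREE][3-9 ALLOC][10-36 FREE]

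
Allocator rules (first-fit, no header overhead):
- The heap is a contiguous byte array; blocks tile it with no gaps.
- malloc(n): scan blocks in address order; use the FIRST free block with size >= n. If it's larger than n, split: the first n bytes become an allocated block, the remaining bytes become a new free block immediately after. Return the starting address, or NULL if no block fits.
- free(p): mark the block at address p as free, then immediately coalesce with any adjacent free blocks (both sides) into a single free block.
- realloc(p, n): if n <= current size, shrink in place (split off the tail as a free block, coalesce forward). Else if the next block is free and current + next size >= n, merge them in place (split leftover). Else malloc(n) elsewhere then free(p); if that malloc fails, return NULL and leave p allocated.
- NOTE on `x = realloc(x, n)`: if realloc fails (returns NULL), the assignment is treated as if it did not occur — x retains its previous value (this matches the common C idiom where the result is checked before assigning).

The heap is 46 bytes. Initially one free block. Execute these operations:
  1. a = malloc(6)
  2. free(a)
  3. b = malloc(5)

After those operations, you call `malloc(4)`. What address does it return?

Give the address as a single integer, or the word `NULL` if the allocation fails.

Answer: 5

Derivation:
Op 1: a = malloc(6) -> a = 0; heap: [0-5 ALLOC][6-45 FREE]
Op 2: free(a) -> (freed a); heap: [0-45 FREE]
Op 3: b = malloc(5) -> b = 0; heap: [0-4 ALLOC][5-45 FREE]
malloc(4): first-fit scan over [0-4 ALLOC][5-45 FREE] -> 5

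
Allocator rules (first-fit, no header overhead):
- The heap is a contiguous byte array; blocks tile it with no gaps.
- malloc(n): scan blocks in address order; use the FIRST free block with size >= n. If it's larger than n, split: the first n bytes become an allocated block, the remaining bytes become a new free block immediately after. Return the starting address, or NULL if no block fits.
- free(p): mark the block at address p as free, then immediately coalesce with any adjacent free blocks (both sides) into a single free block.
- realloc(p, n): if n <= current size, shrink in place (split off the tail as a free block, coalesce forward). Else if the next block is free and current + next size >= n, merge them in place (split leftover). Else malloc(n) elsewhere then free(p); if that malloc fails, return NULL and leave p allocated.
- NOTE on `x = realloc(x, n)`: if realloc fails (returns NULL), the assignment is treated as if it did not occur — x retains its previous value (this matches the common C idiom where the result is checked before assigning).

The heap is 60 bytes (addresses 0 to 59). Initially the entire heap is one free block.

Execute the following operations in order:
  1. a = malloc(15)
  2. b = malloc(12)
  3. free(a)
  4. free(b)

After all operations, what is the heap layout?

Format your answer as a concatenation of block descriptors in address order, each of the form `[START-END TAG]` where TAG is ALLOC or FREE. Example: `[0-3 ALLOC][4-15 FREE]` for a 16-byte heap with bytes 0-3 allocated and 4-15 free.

Op 1: a = malloc(15) -> a = 0; heap: [0-14 ALLOC][15-59 FREE]
Op 2: b = malloc(12) -> b = 15; heap: [0-14 ALLOC][15-26 ALLOC][27-59 FREE]
Op 3: free(a) -> (freed a); heap: [0-14 FREE][15-26 ALLOC][27-59 FREE]
Op 4: free(b) -> (freed b); heap: [0-59 FREE]

Answer: [0-59 FREE]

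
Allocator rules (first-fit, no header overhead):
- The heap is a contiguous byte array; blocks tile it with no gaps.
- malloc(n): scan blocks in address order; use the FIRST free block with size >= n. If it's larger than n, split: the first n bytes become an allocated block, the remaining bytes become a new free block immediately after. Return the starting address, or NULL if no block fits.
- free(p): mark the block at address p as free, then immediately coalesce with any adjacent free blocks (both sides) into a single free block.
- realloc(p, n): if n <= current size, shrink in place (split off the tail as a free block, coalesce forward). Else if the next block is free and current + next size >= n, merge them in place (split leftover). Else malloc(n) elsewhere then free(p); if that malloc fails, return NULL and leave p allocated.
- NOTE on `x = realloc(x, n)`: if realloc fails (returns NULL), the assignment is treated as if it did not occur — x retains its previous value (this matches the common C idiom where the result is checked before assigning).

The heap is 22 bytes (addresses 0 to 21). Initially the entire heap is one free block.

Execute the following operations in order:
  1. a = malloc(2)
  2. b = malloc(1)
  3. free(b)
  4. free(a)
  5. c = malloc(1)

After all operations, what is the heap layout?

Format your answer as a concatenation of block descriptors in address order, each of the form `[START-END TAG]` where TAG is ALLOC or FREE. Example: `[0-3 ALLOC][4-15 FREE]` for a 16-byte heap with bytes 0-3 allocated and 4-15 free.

Answer: [0-0 ALLOC][1-21 FREE]

Derivation:
Op 1: a = malloc(2) -> a = 0; heap: [0-1 ALLOC][2-21 FREE]
Op 2: b = malloc(1) -> b = 2; heap: [0-1 ALLOC][2-2 ALLOC][3-21 FREE]
Op 3: free(b) -> (freed b); heap: [0-1 ALLOC][2-21 FREE]
Op 4: free(a) -> (freed a); heap: [0-21 FREE]
Op 5: c = malloc(1) -> c = 0; heap: [0-0 ALLOC][1-21 FREE]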